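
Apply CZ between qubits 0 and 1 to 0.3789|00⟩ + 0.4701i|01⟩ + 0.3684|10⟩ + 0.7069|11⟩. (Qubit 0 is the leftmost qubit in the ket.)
0.3789|00⟩ + 0.4701i|01⟩ + 0.3684|10⟩ - 0.7069|11⟩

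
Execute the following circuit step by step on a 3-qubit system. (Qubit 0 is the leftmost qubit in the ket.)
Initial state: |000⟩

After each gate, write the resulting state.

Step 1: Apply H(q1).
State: 1/√2|000⟩ + 1/√2|010⟩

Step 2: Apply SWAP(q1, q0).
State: 1/√2|000⟩ + 1/√2|100⟩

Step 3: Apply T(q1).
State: 1/√2|000⟩ + 1/√2|100⟩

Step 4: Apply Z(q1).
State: 1/√2|000⟩ + 1/√2|100⟩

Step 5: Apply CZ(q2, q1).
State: 1/√2|000⟩ + 1/√2|100⟩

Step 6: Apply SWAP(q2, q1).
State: 1/√2|000⟩ + 1/√2|100⟩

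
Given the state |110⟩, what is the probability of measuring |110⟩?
1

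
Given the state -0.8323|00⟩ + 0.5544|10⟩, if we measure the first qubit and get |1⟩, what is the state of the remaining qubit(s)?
|0⟩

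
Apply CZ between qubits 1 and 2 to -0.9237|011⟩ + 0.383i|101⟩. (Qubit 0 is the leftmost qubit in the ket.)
0.9237|011⟩ + 0.383i|101⟩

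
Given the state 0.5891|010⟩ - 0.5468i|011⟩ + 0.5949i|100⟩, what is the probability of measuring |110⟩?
0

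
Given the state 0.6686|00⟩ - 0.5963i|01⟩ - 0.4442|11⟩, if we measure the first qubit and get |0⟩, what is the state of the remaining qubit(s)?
0.7463|0⟩ - 0.6656i|1⟩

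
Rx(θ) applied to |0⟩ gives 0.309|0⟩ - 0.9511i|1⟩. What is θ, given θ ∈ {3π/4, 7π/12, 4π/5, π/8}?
4π/5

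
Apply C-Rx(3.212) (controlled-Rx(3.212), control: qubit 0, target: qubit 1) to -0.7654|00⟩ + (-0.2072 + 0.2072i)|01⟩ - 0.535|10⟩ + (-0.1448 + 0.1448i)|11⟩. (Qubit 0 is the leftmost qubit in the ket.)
-0.7654|00⟩ + (-0.2072 + 0.2072i)|01⟩ + (0.1635 + 0.1447i)|10⟩ + (0.005096 + 0.5296i)|11⟩

C-Rx(3.212) leaves the control-|0⟩ kets |00⟩, |01⟩ unchanged and applies Rx(3.212) to qubit 1 on the control-|1⟩ pair (|10⟩, |11⟩).
Rx(3.212) = [[cos(θ/2), −i·sin(θ/2)], [−i·sin(θ/2), cos(θ/2)]]; θ = 3.212, cos(θ/2) ≈ -0.0351964, sin(θ/2) ≈ 0.99938.
With a = amp(|10⟩) = -0.535 and b = amp(|11⟩) = (-0.1448 + 0.1448i):
new amp(|10⟩) = (-0.0351964)·a + (-0.99938i)·b = (0.1635 + 0.1447i)
new amp(|11⟩) = (-0.99938i)·a + (-0.0351964)·b = (0.005096 + 0.5296i)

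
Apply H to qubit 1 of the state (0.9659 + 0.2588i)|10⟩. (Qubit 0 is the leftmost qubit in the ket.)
(0.683 + 0.183i)|10⟩ + (0.683 + 0.183i)|11⟩

H on qubit 1 mixes each pair of kets that differ only in qubit 1: amplitudes (a, b) of (|…0…⟩, |…1…⟩) become ((a + b)/√2, (a − b)/√2). Kets absent from the input have amplitude 0.
(|10⟩, |11⟩): (a, b) = ((0.9659 + 0.2588i), 0) → ((0.683 + 0.183i), (0.683 + 0.183i))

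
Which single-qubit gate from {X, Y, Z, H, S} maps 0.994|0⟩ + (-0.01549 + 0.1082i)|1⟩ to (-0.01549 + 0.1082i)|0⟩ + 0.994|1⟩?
X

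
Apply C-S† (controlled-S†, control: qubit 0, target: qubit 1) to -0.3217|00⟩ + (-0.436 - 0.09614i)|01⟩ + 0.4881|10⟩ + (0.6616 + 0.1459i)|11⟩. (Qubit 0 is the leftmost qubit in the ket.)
-0.3217|00⟩ + (-0.436 - 0.09614i)|01⟩ + 0.4881|10⟩ + (0.1459 - 0.6616i)|11⟩

C-S† leaves the control-|0⟩ kets |00⟩, |01⟩ unchanged and applies S† to qubit 1 on the control-|1⟩ pair (|10⟩, |11⟩).
S† = [[1, 0], [0, -i]].
With a = amp(|10⟩) = 0.4881 and b = amp(|11⟩) = (0.6616 + 0.1459i):
new amp(|10⟩) = (1)·a = 0.4881
new amp(|11⟩) = (-i)·b = (0.1459 - 0.6616i)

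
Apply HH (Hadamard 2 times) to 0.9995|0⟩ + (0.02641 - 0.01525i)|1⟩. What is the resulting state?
0.9995|0⟩ + (0.02641 - 0.01525i)|1⟩

H² = I, so an even number of Hadamards cancels: H^2 = I and the state is unchanged.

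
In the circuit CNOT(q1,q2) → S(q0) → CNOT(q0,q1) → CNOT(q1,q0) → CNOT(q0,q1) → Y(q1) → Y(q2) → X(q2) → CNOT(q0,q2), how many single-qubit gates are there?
4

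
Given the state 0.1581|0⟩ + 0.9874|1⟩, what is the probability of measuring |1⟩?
0.975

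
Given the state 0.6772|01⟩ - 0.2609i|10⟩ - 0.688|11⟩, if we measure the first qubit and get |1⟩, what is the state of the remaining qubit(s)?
-0.3546i|0⟩ - 0.935|1⟩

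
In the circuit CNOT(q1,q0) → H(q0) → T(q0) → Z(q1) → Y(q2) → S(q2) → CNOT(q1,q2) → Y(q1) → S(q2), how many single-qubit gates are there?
7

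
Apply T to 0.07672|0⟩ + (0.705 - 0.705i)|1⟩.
0.07672|0⟩ + 0.997|1⟩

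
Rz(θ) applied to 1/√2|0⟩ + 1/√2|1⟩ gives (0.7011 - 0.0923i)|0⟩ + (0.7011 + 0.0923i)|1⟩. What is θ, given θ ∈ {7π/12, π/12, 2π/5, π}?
π/12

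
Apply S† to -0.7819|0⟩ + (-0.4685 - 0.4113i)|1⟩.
-0.7819|0⟩ + (-0.4113 + 0.4685i)|1⟩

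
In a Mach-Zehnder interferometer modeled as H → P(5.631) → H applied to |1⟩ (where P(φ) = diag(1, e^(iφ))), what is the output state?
(0.1026 + 0.3035i)|0⟩ + (0.8974 - 0.3035i)|1⟩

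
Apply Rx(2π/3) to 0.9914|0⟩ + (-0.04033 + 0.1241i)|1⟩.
(0.6032 + 0.03493i)|0⟩ + (-0.02017 - 0.7965i)|1⟩

Rx(2π/3) = [[cos(θ/2), −i·sin(θ/2)], [−i·sin(θ/2), cos(θ/2)]]; θ = 2π/3, cos(θ/2) ≈ 0.5, sin(θ/2) ≈ 0.866025.
With a = amp(|0⟩) = 0.9914 and b = amp(|1⟩) = (-0.04033 + 0.1241i):
new amp(|0⟩) = (0.5)·a + (-0.866025i)·b = (0.6032 + 0.03493i)
new amp(|1⟩) = (-0.866025i)·a + (0.5)·b = (-0.02017 - 0.7965i)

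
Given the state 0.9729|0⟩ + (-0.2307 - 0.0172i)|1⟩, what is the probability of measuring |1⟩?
0.05352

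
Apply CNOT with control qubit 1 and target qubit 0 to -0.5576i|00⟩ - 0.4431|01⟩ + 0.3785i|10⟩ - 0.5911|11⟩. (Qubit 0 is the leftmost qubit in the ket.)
-0.5576i|00⟩ - 0.5911|01⟩ + 0.3785i|10⟩ - 0.4431|11⟩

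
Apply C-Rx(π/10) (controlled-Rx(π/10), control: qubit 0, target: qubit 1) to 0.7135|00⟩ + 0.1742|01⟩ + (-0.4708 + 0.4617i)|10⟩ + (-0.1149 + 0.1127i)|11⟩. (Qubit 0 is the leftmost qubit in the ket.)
0.7135|00⟩ + 0.1742|01⟩ + (-0.4474 + 0.474i)|10⟩ + (-0.04126 + 0.185i)|11⟩

C-Rx(π/10) leaves the control-|0⟩ kets |00⟩, |01⟩ unchanged and applies Rx(π/10) to qubit 1 on the control-|1⟩ pair (|10⟩, |11⟩).
Rx(π/10) = [[cos(θ/2), −i·sin(θ/2)], [−i·sin(θ/2), cos(θ/2)]]; θ = π/10, cos(θ/2) ≈ 0.987688, sin(θ/2) ≈ 0.156434.
With a = amp(|10⟩) = (-0.4708 + 0.4617i) and b = amp(|11⟩) = (-0.1149 + 0.1127i):
new amp(|10⟩) = (0.987688)·a + (-0.156434i)·b = (-0.4474 + 0.474i)
new amp(|11⟩) = (-0.156434i)·a + (0.987688)·b = (-0.04126 + 0.185i)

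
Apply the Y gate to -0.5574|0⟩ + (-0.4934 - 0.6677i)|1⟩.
(-0.6677 + 0.4934i)|0⟩ - 0.5574i|1⟩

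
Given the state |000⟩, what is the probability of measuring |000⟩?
1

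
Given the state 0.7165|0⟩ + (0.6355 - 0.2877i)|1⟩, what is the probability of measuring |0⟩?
0.5134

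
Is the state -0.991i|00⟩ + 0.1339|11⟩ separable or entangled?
Entangled

Writing the state as a|00⟩ + b|01⟩ + c|10⟩ + d|11⟩, it is a product state iff ad − bc = 0.
Here (a, b, c, d) = (-0.991i, 0, 0, 0.1339): ad − bc = (-0.991i)(0.1339) − (0)(0) = -0.1327i ≠ 0, so the state is entangled.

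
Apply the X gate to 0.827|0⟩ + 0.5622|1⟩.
0.5622|0⟩ + 0.827|1⟩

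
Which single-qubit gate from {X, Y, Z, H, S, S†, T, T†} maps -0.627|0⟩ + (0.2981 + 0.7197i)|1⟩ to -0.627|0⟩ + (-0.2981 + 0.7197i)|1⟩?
T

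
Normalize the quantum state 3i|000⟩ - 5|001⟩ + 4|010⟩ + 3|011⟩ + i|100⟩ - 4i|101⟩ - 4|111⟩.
0.3128i|000⟩ - 0.5213|001⟩ + 0.417|010⟩ + 0.3128|011⟩ + 0.1043i|100⟩ - 0.417i|101⟩ - 0.417|111⟩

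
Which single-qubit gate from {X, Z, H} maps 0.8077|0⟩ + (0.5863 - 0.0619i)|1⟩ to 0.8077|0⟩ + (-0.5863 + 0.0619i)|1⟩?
Z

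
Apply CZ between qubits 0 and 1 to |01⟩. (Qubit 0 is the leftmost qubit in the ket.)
|01⟩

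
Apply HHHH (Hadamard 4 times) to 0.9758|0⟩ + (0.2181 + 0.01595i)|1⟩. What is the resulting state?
0.9758|0⟩ + (0.2181 + 0.01595i)|1⟩

H² = I, so an even number of Hadamards cancels: H^4 = I and the state is unchanged.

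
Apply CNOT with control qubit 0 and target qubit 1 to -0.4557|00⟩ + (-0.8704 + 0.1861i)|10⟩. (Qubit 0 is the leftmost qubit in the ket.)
-0.4557|00⟩ + (-0.8704 + 0.1861i)|11⟩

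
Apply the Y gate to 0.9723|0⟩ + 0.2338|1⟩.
-0.2338i|0⟩ + 0.9723i|1⟩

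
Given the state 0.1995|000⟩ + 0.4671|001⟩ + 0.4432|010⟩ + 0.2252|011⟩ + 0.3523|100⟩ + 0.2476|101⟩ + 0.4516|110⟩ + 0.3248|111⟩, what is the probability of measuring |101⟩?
0.06131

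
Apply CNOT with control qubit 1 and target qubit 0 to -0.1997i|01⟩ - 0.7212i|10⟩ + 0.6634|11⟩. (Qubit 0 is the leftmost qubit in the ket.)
0.6634|01⟩ - 0.7212i|10⟩ - 0.1997i|11⟩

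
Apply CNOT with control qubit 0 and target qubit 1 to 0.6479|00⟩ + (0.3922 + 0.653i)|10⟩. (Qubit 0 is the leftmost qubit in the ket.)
0.6479|00⟩ + (0.3922 + 0.653i)|11⟩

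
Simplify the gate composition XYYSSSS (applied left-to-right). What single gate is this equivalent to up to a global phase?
X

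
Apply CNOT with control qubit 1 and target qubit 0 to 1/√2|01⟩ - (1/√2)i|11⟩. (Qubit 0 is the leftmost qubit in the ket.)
-(1/√2)i|01⟩ + 1/√2|11⟩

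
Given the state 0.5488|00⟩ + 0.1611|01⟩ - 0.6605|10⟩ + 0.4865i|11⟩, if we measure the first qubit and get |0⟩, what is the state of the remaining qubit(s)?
0.9595|0⟩ + 0.2817|1⟩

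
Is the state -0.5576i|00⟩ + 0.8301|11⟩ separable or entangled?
Entangled

Writing the state as a|00⟩ + b|01⟩ + c|10⟩ + d|11⟩, it is a product state iff ad − bc = 0.
Here (a, b, c, d) = (-0.5576i, 0, 0, 0.8301): ad − bc = (-0.5576i)(0.8301) − (0)(0) = -0.4629i ≠ 0, so the state is entangled.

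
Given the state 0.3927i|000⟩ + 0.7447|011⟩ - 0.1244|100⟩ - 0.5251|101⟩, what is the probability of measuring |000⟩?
0.1542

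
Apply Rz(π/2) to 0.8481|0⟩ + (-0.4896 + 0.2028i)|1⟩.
(0.5997 - 0.5997i)|0⟩ + (-0.4896 - 0.2028i)|1⟩

Rz(π/2) = [[e^(−iθ/2), 0], [0, e^(iθ/2)]] with e^(±iθ/2) = cos(θ/2) ± i·sin(θ/2); θ = π/2, cos(θ/2) ≈ 0.707107, sin(θ/2) ≈ 0.707107.
With a = amp(|0⟩) = 0.8481 and b = amp(|1⟩) = (-0.4896 + 0.2028i):
new amp(|0⟩) = (0.707107 - 0.707107i)·a = (0.5997 - 0.5997i)
new amp(|1⟩) = (0.707107 + 0.707107i)·b = (-0.4896 - 0.2028i)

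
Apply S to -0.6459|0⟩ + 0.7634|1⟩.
-0.6459|0⟩ + 0.7634i|1⟩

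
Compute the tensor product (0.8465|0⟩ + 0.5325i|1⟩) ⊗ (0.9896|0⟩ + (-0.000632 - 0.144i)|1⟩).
0.8377|00⟩ + (-0.000535 - 0.1219i)|01⟩ + 0.527i|10⟩ + (0.07668 - 0.0003365i)|11⟩

amp(|b₁b₂…⟩) = product of the factor amplitudes for bits b₁, b₂, …; only kets whose every factor amplitude is nonzero survive.
|00⟩: (0.8465)(0.9896) = 0.8377
|01⟩: (0.8465)(-0.000632 - 0.144i) = (-0.000535 - 0.1219i)
|10⟩: (0.5325i)(0.9896) = 0.527i
|11⟩: (0.5325i)(-0.000632 - 0.144i) = (0.07668 - 0.0003365i)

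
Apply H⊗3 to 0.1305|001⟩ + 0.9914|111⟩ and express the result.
0.3967|000⟩ - 0.3967|001⟩ - 0.3044|010⟩ + 0.3044|011⟩ - 0.3044|100⟩ + 0.3044|101⟩ + 0.3967|110⟩ - 0.3967|111⟩

H⊗3 gives amp(|y⟩) = (1/2√2) Σ_x (−1)^(x·y) amp(|x⟩), where x·y is the number of positions in which both x and y have a 1.
|000⟩: (0.1305 + 0.9914)/(2√2) = 0.3967
|001⟩: (-0.1305 - 0.9914)/(2√2) = -0.3967
|010⟩: (0.1305 - 0.9914)/(2√2) = -0.3044
|011⟩: (-0.1305 + 0.9914)/(2√2) = 0.3044
|100⟩: (0.1305 - 0.9914)/(2√2) = -0.3044
|101⟩: (-0.1305 + 0.9914)/(2√2) = 0.3044
|110⟩: (0.1305 + 0.9914)/(2√2) = 0.3967
|111⟩: (-0.1305 - 0.9914)/(2√2) = -0.3967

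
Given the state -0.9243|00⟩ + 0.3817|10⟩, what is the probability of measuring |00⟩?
0.8543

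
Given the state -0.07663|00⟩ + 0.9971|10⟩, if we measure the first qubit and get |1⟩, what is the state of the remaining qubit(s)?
|0⟩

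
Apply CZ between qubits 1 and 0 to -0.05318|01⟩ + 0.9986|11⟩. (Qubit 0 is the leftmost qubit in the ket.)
-0.05318|01⟩ - 0.9986|11⟩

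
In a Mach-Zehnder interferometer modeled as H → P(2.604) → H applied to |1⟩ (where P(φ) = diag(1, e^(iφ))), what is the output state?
(0.9295 - 0.256i)|0⟩ + (0.07053 + 0.256i)|1⟩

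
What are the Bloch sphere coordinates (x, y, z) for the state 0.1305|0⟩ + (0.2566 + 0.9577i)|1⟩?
(0.06697, 0.25, -0.966)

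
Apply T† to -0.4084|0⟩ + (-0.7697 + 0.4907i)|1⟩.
-0.4084|0⟩ + (-0.1973 + 0.8912i)|1⟩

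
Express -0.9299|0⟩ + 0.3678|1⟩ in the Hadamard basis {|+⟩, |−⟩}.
-0.3975|+⟩ - 0.9176|−⟩

With |ψ⟩ = α|0⟩ + β|1⟩, the Hadamard-basis coefficients are ⟨+|ψ⟩ = (α + β)/√2 and ⟨−|ψ⟩ = (α − β)/√2.
Here α = -0.9299, β = 0.3678: (α + β)/√2 = -0.3975, (α − β)/√2 = -0.9176.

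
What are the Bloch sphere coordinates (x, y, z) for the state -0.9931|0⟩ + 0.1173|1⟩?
(-0.233, 0, 0.9725)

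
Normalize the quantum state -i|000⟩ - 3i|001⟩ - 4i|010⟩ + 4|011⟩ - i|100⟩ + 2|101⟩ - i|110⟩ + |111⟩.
-0.1429i|000⟩ - 0.4286i|001⟩ - 0.5714i|010⟩ + 0.5714|011⟩ - 0.1429i|100⟩ + 0.2857|101⟩ - 0.1429i|110⟩ + 0.1429|111⟩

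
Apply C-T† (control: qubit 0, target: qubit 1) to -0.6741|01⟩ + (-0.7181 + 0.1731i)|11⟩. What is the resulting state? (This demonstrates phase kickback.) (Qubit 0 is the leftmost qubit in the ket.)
-0.6741|01⟩ + (-0.3854 + 0.6302i)|11⟩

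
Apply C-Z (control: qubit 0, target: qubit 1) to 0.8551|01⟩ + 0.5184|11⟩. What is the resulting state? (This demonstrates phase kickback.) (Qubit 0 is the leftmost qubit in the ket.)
0.8551|01⟩ - 0.5184|11⟩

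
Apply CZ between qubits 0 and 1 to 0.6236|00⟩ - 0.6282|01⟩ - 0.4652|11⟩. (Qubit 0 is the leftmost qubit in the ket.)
0.6236|00⟩ - 0.6282|01⟩ + 0.4652|11⟩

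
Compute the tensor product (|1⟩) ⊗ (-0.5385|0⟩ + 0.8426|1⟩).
-0.5385|10⟩ + 0.8426|11⟩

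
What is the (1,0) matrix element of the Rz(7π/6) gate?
0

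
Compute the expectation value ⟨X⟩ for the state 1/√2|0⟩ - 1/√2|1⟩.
-1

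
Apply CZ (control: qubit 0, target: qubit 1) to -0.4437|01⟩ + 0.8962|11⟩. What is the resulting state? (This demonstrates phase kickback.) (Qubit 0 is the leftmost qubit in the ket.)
-0.4437|01⟩ - 0.8962|11⟩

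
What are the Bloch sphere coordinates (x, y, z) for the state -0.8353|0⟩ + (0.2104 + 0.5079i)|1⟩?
(-0.3515, -0.8485, 0.3955)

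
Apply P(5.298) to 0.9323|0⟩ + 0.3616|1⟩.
0.9323|0⟩ + (0.1999 - 0.3013i)|1⟩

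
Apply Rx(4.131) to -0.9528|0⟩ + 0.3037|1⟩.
(0.4524 - 0.2673i)|0⟩ + (-0.1442 + 0.8386i)|1⟩

Rx(4.131) = [[cos(θ/2), −i·sin(θ/2)], [−i·sin(θ/2), cos(θ/2)]]; θ = 4.131, cos(θ/2) ≈ -0.474771, sin(θ/2) ≈ 0.880109.
With a = amp(|0⟩) = -0.9528 and b = amp(|1⟩) = 0.3037:
new amp(|0⟩) = (-0.474771)·a + (-0.880109i)·b = (0.4524 - 0.2673i)
new amp(|1⟩) = (-0.880109i)·a + (-0.474771)·b = (-0.1442 + 0.8386i)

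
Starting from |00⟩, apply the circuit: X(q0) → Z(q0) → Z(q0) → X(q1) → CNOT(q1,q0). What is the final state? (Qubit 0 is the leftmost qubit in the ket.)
|01⟩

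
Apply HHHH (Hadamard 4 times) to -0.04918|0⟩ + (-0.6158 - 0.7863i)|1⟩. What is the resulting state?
-0.04918|0⟩ + (-0.6158 - 0.7863i)|1⟩

H² = I, so an even number of Hadamards cancels: H^4 = I and the state is unchanged.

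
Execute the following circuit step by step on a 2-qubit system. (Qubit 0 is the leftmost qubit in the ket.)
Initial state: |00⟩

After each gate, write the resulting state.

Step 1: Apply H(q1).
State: 1/√2|00⟩ + 1/√2|01⟩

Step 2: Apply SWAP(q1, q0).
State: 1/√2|00⟩ + 1/√2|10⟩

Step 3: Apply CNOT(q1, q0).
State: 1/√2|00⟩ + 1/√2|10⟩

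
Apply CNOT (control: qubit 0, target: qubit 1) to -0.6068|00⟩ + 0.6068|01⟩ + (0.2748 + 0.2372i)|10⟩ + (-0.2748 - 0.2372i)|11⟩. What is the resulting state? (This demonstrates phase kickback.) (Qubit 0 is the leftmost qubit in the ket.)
-0.6068|00⟩ + 0.6068|01⟩ + (-0.2748 - 0.2372i)|10⟩ + (0.2748 + 0.2372i)|11⟩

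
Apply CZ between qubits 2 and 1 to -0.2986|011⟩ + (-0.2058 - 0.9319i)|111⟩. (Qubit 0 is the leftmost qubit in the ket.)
0.2986|011⟩ + (0.2058 + 0.9319i)|111⟩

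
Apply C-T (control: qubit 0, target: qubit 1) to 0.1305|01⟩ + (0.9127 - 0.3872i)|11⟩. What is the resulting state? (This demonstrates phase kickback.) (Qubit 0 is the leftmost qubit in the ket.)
0.1305|01⟩ + (0.9192 + 0.3716i)|11⟩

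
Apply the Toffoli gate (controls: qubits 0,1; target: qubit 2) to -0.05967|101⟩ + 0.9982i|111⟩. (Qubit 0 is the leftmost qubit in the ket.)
-0.05967|101⟩ + 0.9982i|110⟩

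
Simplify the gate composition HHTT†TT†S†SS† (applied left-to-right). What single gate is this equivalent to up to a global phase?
S†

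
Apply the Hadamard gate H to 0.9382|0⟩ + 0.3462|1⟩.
0.9082|0⟩ + 0.4186|1⟩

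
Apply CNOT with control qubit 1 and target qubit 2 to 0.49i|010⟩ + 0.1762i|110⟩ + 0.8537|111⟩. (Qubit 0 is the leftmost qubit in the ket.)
0.49i|011⟩ + 0.8537|110⟩ + 0.1762i|111⟩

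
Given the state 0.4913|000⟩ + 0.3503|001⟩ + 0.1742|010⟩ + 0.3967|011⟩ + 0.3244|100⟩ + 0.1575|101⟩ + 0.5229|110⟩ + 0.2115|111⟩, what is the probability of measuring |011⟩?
0.1574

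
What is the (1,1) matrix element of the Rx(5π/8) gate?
0.5556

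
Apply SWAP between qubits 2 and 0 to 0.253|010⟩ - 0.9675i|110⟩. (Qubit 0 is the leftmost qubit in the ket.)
0.253|010⟩ - 0.9675i|011⟩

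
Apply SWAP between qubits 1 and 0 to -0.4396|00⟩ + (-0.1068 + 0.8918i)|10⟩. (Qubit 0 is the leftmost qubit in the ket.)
-0.4396|00⟩ + (-0.1068 + 0.8918i)|01⟩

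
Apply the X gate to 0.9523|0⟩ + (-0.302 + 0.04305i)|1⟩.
(-0.302 + 0.04305i)|0⟩ + 0.9523|1⟩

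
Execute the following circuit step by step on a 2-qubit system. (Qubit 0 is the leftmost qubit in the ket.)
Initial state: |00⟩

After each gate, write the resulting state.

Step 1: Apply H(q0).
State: 1/√2|00⟩ + 1/√2|10⟩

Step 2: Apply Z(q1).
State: 1/√2|00⟩ + 1/√2|10⟩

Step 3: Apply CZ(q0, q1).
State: 1/√2|00⟩ + 1/√2|10⟩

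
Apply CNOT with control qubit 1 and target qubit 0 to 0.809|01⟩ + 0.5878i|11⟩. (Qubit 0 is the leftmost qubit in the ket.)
0.5878i|01⟩ + 0.809|11⟩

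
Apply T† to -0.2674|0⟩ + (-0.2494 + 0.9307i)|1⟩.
-0.2674|0⟩ + (0.4818 + 0.8345i)|1⟩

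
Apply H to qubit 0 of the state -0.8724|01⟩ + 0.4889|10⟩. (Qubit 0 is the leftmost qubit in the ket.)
0.3457|00⟩ - 0.6169|01⟩ - 0.3457|10⟩ - 0.6169|11⟩

H on qubit 0 mixes each pair of kets that differ only in qubit 0: amplitudes (a, b) of (|…0…⟩, |…1…⟩) become ((a + b)/√2, (a − b)/√2). Kets absent from the input have amplitude 0.
(|00⟩, |10⟩): (a, b) = (0, 0.4889) → (0.3457, -0.3457)
(|01⟩, |11⟩): (a, b) = (-0.8724, 0) → (-0.6169, -0.6169)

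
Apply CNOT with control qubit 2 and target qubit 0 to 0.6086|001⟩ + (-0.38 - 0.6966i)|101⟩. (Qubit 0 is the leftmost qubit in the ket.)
(-0.38 - 0.6966i)|001⟩ + 0.6086|101⟩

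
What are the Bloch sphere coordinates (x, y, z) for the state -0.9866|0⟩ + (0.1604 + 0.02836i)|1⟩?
(-0.3165, -0.05596, 0.9468)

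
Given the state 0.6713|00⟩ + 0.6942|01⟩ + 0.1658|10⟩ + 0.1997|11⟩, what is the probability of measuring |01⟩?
0.4819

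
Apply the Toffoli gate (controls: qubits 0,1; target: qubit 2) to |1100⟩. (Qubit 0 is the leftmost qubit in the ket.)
|1110⟩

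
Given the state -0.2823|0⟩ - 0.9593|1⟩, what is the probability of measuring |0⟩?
0.07969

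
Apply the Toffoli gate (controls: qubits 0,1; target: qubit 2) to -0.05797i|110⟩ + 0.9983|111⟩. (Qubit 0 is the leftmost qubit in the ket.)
0.9983|110⟩ - 0.05797i|111⟩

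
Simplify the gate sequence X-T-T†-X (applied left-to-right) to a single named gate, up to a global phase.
I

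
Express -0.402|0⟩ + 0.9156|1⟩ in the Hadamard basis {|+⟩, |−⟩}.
0.3632|+⟩ - 0.9317|−⟩

With |ψ⟩ = α|0⟩ + β|1⟩, the Hadamard-basis coefficients are ⟨+|ψ⟩ = (α + β)/√2 and ⟨−|ψ⟩ = (α − β)/√2.
Here α = -0.402, β = 0.9156: (α + β)/√2 = 0.3632, (α − β)/√2 = -0.9317.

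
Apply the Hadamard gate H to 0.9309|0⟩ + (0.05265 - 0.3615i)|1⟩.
(0.6955 - 0.2556i)|0⟩ + (0.621 + 0.2556i)|1⟩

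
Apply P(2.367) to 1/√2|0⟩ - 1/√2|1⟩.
1/√2|0⟩ + (0.5054 - 0.4946i)|1⟩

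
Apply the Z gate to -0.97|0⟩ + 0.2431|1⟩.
-0.97|0⟩ - 0.2431|1⟩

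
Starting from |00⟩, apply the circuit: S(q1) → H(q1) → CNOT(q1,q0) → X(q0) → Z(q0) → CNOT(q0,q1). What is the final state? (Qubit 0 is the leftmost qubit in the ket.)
1/√2|01⟩ - 1/√2|11⟩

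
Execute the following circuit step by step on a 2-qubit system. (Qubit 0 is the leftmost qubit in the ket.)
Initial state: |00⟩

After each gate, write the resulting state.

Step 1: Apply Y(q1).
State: i|01⟩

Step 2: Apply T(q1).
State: (-1/√2 + (1/√2)i)|01⟩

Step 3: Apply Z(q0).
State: (-1/√2 + (1/√2)i)|01⟩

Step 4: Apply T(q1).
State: -|01⟩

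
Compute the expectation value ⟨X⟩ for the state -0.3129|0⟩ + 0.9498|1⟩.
-0.5944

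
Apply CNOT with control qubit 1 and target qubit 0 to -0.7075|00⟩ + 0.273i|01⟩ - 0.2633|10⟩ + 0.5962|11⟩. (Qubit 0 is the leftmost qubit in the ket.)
-0.7075|00⟩ + 0.5962|01⟩ - 0.2633|10⟩ + 0.273i|11⟩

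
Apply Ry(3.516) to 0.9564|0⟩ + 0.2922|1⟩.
-0.4651|0⟩ + 0.8853|1⟩

Ry(3.516) = [[cos(θ/2), −sin(θ/2)], [sin(θ/2), cos(θ/2)]]; θ = 3.516, cos(θ/2) ≈ -0.186112, sin(θ/2) ≈ 0.982529.
With a = amp(|0⟩) = 0.9564 and b = amp(|1⟩) = 0.2922:
new amp(|0⟩) = (-0.186112)·a + (-0.982529)·b = -0.4651
new amp(|1⟩) = (0.982529)·a + (-0.186112)·b = 0.8853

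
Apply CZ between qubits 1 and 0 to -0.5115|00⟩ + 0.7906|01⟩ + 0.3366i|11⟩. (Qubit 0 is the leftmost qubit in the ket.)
-0.5115|00⟩ + 0.7906|01⟩ - 0.3366i|11⟩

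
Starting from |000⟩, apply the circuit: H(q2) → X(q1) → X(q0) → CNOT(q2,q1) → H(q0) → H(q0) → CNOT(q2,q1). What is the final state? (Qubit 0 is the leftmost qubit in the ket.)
1/√2|110⟩ + 1/√2|111⟩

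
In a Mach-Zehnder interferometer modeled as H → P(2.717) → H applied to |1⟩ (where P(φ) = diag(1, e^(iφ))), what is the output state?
(0.9556 - 0.206i)|0⟩ + (0.0444 + 0.206i)|1⟩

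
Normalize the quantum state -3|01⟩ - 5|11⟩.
-0.5145|01⟩ - 0.8575|11⟩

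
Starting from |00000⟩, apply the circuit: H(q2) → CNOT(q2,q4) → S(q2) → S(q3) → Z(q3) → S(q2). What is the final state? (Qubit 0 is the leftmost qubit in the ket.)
1/√2|00000⟩ - 1/√2|00101⟩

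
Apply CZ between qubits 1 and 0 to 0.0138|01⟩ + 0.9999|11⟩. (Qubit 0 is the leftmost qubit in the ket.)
0.0138|01⟩ - 0.9999|11⟩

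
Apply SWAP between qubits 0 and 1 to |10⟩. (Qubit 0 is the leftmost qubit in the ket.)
|01⟩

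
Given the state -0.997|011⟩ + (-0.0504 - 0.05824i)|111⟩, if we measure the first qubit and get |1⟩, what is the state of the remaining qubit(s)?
(-0.6544 - 0.7562i)|11⟩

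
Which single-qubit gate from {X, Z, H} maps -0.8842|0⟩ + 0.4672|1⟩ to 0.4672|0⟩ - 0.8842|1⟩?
X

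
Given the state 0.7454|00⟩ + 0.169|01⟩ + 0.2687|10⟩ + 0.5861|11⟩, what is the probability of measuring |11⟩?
0.3435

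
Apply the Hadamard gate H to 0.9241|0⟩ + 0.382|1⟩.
0.9236|0⟩ + 0.3833|1⟩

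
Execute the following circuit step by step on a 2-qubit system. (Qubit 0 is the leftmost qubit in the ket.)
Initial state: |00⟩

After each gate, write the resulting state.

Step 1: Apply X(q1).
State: |01⟩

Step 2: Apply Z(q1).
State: -|01⟩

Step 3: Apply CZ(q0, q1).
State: -|01⟩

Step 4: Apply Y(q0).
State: -i|11⟩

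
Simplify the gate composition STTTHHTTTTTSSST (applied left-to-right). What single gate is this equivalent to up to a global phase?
T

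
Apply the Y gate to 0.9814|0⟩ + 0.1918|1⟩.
-0.1918i|0⟩ + 0.9814i|1⟩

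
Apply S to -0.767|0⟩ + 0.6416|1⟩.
-0.767|0⟩ + 0.6416i|1⟩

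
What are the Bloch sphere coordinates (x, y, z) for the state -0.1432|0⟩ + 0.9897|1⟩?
(-0.2835, 0, -0.959)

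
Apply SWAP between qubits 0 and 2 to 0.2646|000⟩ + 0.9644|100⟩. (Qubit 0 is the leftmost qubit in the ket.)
0.2646|000⟩ + 0.9644|001⟩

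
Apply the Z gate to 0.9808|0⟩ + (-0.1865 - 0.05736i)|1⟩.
0.9808|0⟩ + (0.1865 + 0.05736i)|1⟩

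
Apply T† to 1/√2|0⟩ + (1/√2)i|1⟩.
1/√2|0⟩ + (1/2 + (1/2)i)|1⟩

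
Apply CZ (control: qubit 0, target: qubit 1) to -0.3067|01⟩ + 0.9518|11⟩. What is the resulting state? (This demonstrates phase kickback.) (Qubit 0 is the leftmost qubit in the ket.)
-0.3067|01⟩ - 0.9518|11⟩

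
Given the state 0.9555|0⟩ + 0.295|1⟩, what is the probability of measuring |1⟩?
0.08703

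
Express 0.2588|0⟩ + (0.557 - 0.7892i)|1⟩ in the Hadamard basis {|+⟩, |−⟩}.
(0.5769 - 0.558i)|+⟩ + (-0.2109 + 0.558i)|−⟩

With |ψ⟩ = α|0⟩ + β|1⟩, the Hadamard-basis coefficients are ⟨+|ψ⟩ = (α + β)/√2 and ⟨−|ψ⟩ = (α − β)/√2.
Here α = 0.2588, β = (0.557 - 0.7892i): (α + β)/√2 = (0.5769 - 0.558i), (α − β)/√2 = (-0.2109 + 0.558i).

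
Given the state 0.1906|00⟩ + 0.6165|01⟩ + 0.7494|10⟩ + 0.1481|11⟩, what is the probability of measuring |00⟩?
0.03633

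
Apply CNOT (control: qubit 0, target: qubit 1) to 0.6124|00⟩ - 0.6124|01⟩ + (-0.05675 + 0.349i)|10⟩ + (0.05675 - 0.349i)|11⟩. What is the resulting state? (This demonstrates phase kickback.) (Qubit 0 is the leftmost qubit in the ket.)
0.6124|00⟩ - 0.6124|01⟩ + (0.05675 - 0.349i)|10⟩ + (-0.05675 + 0.349i)|11⟩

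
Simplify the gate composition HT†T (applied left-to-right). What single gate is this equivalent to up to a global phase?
H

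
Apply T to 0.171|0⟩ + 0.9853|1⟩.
0.171|0⟩ + (0.6967 + 0.6967i)|1⟩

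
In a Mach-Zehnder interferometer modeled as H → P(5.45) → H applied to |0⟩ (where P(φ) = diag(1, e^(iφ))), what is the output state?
(0.8363 - 0.37i)|0⟩ + (0.1637 + 0.37i)|1⟩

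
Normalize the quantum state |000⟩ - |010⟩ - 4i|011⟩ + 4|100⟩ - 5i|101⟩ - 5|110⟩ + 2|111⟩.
0.1066|000⟩ - 0.1066|010⟩ - 0.4264i|011⟩ + 0.4264|100⟩ - 0.533i|101⟩ - 0.533|110⟩ + 0.2132|111⟩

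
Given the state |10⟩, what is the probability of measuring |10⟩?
1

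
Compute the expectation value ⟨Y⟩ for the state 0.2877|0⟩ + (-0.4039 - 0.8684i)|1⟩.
-0.4997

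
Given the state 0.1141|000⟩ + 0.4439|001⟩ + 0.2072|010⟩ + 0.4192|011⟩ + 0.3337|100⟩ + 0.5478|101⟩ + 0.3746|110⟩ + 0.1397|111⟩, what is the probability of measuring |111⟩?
0.01952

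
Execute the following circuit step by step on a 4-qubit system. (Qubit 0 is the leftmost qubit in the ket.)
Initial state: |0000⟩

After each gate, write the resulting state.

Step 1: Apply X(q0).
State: |1000⟩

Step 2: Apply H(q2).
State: 1/√2|1000⟩ + 1/√2|1010⟩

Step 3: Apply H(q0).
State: 1/2|0000⟩ + 1/2|0010⟩ - 1/2|1000⟩ - 1/2|1010⟩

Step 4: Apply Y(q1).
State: (1/2)i|0100⟩ + (1/2)i|0110⟩ - (1/2)i|1100⟩ - (1/2)i|1110⟩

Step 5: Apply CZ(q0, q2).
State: (1/2)i|0100⟩ + (1/2)i|0110⟩ - (1/2)i|1100⟩ + (1/2)i|1110⟩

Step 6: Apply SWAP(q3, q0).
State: (1/2)i|0100⟩ - (1/2)i|0101⟩ + (1/2)i|0110⟩ + (1/2)i|0111⟩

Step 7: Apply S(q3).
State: (1/2)i|0100⟩ + 1/2|0101⟩ + (1/2)i|0110⟩ - 1/2|0111⟩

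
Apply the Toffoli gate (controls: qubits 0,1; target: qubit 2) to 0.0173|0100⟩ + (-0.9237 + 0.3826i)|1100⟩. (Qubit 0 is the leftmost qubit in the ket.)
0.0173|0100⟩ + (-0.9237 + 0.3826i)|1110⟩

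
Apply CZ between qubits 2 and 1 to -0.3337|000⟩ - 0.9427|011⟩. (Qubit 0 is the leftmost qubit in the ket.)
-0.3337|000⟩ + 0.9427|011⟩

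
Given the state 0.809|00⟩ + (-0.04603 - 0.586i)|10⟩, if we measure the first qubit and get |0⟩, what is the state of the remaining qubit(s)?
|0⟩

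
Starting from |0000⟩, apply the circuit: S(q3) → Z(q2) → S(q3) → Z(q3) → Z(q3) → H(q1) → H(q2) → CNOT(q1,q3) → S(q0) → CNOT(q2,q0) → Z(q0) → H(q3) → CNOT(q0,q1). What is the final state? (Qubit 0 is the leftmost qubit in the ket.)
1/√8|0000⟩ + 1/√8|0001⟩ + 1/√8|0100⟩ - 1/√8|0101⟩ - 1/√8|1010⟩ + 1/√8|1011⟩ - 1/√8|1110⟩ - 1/√8|1111⟩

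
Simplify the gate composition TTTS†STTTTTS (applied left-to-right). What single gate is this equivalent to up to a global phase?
S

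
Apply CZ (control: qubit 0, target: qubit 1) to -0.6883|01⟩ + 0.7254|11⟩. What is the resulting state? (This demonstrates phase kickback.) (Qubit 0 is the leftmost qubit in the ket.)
-0.6883|01⟩ - 0.7254|11⟩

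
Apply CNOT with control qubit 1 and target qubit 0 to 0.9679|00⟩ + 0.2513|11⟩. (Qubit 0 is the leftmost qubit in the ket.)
0.9679|00⟩ + 0.2513|01⟩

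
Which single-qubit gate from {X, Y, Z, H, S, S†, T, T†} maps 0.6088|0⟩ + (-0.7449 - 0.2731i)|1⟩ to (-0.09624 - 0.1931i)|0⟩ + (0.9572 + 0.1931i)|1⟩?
H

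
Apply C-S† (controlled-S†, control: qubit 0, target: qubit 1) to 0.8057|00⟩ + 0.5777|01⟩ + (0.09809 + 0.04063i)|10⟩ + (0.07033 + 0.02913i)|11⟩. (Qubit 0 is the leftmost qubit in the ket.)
0.8057|00⟩ + 0.5777|01⟩ + (0.09809 + 0.04063i)|10⟩ + (0.02913 - 0.07033i)|11⟩

C-S† leaves the control-|0⟩ kets |00⟩, |01⟩ unchanged and applies S† to qubit 1 on the control-|1⟩ pair (|10⟩, |11⟩).
S† = [[1, 0], [0, -i]].
With a = amp(|10⟩) = (0.09809 + 0.04063i) and b = amp(|11⟩) = (0.07033 + 0.02913i):
new amp(|10⟩) = (1)·a = (0.09809 + 0.04063i)
new amp(|11⟩) = (-i)·b = (0.02913 - 0.07033i)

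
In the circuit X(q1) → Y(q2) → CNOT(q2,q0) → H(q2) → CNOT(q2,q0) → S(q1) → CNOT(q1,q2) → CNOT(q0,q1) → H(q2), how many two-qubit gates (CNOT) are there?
4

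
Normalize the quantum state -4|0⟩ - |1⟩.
-0.9701|0⟩ - 0.2425|1⟩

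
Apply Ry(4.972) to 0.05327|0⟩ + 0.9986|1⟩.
-0.651|0⟩ - 0.7591|1⟩

Ry(4.972) = [[cos(θ/2), −sin(θ/2)], [sin(θ/2), cos(θ/2)]]; θ = 4.972, cos(θ/2) ≈ -0.792687, sin(θ/2) ≈ 0.609629.
With a = amp(|0⟩) = 0.05327 and b = amp(|1⟩) = 0.9986:
new amp(|0⟩) = (-0.792687)·a + (-0.609629)·b = -0.651
new amp(|1⟩) = (0.609629)·a + (-0.792687)·b = -0.7591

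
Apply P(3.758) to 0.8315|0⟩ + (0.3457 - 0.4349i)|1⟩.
0.8315|0⟩ + (-0.5335 + 0.155i)|1⟩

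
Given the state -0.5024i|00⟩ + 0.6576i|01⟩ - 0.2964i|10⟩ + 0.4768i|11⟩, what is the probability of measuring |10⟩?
0.08785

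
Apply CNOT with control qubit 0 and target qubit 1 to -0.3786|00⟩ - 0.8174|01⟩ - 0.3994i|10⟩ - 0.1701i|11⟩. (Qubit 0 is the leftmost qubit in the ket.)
-0.3786|00⟩ - 0.8174|01⟩ - 0.1701i|10⟩ - 0.3994i|11⟩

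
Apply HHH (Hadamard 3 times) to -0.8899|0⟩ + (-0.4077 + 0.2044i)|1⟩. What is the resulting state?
(-0.9175 + 0.1445i)|0⟩ + (-0.341 - 0.1445i)|1⟩

H² = I, so H^3 = H: a single Hadamard. With (a, b) = (-0.8899, (-0.4077 + 0.2044i)), H gives ((a + b)/√2, (a − b)/√2) = ((-0.9175 + 0.1445i), (-0.341 - 0.1445i)).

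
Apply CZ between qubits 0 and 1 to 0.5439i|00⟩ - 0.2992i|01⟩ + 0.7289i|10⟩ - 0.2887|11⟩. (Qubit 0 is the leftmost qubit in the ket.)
0.5439i|00⟩ - 0.2992i|01⟩ + 0.7289i|10⟩ + 0.2887|11⟩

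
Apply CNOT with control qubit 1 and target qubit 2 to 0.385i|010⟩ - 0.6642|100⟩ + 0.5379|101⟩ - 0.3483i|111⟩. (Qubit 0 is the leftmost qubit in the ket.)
0.385i|011⟩ - 0.6642|100⟩ + 0.5379|101⟩ - 0.3483i|110⟩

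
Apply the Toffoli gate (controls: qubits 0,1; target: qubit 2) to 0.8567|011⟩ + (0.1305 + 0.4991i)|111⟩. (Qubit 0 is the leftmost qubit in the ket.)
0.8567|011⟩ + (0.1305 + 0.4991i)|110⟩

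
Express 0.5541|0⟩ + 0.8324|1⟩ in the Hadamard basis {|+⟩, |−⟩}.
0.9804|+⟩ - 0.1968|−⟩

With |ψ⟩ = α|0⟩ + β|1⟩, the Hadamard-basis coefficients are ⟨+|ψ⟩ = (α + β)/√2 and ⟨−|ψ⟩ = (α − β)/√2.
Here α = 0.5541, β = 0.8324: (α + β)/√2 = 0.9804, (α − β)/√2 = -0.1968.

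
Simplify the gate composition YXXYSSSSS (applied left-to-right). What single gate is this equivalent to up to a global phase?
S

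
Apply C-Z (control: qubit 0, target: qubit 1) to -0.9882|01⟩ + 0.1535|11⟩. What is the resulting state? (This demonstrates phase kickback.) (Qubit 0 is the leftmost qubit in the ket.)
-0.9882|01⟩ - 0.1535|11⟩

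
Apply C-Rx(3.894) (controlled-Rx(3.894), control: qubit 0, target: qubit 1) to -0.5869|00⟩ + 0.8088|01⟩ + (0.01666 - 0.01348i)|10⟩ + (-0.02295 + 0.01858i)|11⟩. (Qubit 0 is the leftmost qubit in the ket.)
-0.5869|00⟩ + 0.8088|01⟩ + (0.01116 + 0.0263i)|10⟩ + (-0.004106 - 0.02232i)|11⟩

C-Rx(3.894) leaves the control-|0⟩ kets |00⟩, |01⟩ unchanged and applies Rx(3.894) to qubit 1 on the control-|1⟩ pair (|10⟩, |11⟩).
Rx(3.894) = [[cos(θ/2), −i·sin(θ/2)], [−i·sin(θ/2), cos(θ/2)]]; θ = 3.894, cos(θ/2) ≈ -0.367392, sin(θ/2) ≈ 0.930066.
With a = amp(|10⟩) = (0.01666 - 0.01348i) and b = amp(|11⟩) = (-0.02295 + 0.01858i):
new amp(|10⟩) = (-0.367392)·a + (-0.930066i)·b = (0.01116 + 0.0263i)
new amp(|11⟩) = (-0.930066i)·a + (-0.367392)·b = (-0.004106 - 0.02232i)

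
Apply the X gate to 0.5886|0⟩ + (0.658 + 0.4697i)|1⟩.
(0.658 + 0.4697i)|0⟩ + 0.5886|1⟩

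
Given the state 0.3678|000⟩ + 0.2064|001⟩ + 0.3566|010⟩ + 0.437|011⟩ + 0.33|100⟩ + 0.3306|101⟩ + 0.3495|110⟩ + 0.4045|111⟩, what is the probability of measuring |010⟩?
0.1272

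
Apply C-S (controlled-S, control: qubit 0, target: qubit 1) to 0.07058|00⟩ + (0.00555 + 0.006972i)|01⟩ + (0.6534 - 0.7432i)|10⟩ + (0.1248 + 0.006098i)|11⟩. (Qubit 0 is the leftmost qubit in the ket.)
0.07058|00⟩ + (0.00555 + 0.006972i)|01⟩ + (0.6534 - 0.7432i)|10⟩ + (-0.006098 + 0.1248i)|11⟩

C-S leaves the control-|0⟩ kets |00⟩, |01⟩ unchanged and applies S to qubit 1 on the control-|1⟩ pair (|10⟩, |11⟩).
S = [[1, 0], [0, i]].
With a = amp(|10⟩) = (0.6534 - 0.7432i) and b = amp(|11⟩) = (0.1248 + 0.006098i):
new amp(|10⟩) = (1)·a = (0.6534 - 0.7432i)
new amp(|11⟩) = (i)·b = (-0.006098 + 0.1248i)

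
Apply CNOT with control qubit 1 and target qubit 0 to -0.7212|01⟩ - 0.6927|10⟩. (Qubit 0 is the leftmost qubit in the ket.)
-0.6927|10⟩ - 0.7212|11⟩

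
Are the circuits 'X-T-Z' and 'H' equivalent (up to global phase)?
No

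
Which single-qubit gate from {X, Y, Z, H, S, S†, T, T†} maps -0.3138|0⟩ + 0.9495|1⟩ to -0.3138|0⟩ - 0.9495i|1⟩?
S†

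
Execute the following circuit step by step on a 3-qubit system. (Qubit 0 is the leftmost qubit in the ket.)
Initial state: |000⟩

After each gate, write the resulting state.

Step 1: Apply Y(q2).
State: i|001⟩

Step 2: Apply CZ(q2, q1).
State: i|001⟩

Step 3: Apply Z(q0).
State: i|001⟩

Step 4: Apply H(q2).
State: (1/√2)i|000⟩ - (1/√2)i|001⟩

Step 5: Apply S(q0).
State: (1/√2)i|000⟩ - (1/√2)i|001⟩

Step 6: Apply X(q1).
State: (1/√2)i|010⟩ - (1/√2)i|011⟩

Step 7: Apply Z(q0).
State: (1/√2)i|010⟩ - (1/√2)i|011⟩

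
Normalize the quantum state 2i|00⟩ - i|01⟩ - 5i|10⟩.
0.3651i|00⟩ - 0.1826i|01⟩ - 0.9129i|10⟩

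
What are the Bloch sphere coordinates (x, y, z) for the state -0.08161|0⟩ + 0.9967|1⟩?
(-0.1627, 0, -0.9868)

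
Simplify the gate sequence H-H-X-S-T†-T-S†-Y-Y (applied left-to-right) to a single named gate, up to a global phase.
X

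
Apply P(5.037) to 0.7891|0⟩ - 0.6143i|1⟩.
0.7891|0⟩ + (-0.5822 - 0.1959i)|1⟩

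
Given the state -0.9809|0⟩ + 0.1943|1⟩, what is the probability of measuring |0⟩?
0.9622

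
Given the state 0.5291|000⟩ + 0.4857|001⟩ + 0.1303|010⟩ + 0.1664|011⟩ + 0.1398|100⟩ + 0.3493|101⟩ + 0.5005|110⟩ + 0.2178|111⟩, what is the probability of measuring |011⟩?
0.02769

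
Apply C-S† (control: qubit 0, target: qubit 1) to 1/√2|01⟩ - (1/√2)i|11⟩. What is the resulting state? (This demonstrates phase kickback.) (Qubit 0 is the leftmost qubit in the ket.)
1/√2|01⟩ - 1/√2|11⟩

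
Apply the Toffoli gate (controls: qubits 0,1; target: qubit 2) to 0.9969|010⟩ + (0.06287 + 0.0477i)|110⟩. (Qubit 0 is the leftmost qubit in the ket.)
0.9969|010⟩ + (0.06287 + 0.0477i)|111⟩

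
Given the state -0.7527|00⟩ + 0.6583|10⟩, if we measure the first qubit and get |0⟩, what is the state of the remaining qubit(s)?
-|0⟩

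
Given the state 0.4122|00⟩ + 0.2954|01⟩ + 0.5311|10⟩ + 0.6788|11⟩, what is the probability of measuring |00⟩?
0.1699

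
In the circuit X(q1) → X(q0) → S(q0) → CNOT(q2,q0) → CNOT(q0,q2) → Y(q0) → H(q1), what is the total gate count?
7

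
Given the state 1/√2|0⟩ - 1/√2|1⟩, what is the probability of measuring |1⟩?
1/2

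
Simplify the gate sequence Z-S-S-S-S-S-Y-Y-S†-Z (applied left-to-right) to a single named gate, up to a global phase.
I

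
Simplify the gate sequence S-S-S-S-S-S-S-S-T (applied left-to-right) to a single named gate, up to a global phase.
T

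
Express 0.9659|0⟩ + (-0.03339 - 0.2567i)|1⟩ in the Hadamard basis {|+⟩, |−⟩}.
(0.6594 - 0.1815i)|+⟩ + (0.7066 + 0.1815i)|−⟩

With |ψ⟩ = α|0⟩ + β|1⟩, the Hadamard-basis coefficients are ⟨+|ψ⟩ = (α + β)/√2 and ⟨−|ψ⟩ = (α − β)/√2.
Here α = 0.9659, β = (-0.03339 - 0.2567i): (α + β)/√2 = (0.6594 - 0.1815i), (α − β)/√2 = (0.7066 + 0.1815i).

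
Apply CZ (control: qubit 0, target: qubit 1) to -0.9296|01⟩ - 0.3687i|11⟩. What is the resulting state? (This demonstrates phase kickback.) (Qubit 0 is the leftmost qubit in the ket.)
-0.9296|01⟩ + 0.3687i|11⟩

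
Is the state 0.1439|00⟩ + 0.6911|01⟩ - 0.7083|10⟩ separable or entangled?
Entangled

Writing the state as a|00⟩ + b|01⟩ + c|10⟩ + d|11⟩, it is a product state iff ad − bc = 0.
Here (a, b, c, d) = (0.1439, 0.6911, -0.7083, 0): ad − bc = (0.1439)(0) − (0.6911)(-0.7083) = 0.4895 ≠ 0, so the state is entangled.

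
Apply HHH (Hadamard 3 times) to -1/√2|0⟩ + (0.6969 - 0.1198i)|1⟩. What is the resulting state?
(-0.007217 - 0.08471i)|0⟩ + (-0.9928 + 0.08471i)|1⟩

H² = I, so H^3 = H: a single Hadamard. With (a, b) = (-1/√2, (0.6969 - 0.1198i)), H gives ((a + b)/√2, (a − b)/√2) = ((-0.007217 - 0.08471i), (-0.9928 + 0.08471i)).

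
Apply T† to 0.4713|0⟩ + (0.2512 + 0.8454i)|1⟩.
0.4713|0⟩ + (0.7754 + 0.4202i)|1⟩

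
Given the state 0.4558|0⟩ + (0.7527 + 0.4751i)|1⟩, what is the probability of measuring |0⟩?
0.2078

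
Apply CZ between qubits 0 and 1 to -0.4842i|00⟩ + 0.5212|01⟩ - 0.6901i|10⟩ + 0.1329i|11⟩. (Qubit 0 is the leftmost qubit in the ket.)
-0.4842i|00⟩ + 0.5212|01⟩ - 0.6901i|10⟩ - 0.1329i|11⟩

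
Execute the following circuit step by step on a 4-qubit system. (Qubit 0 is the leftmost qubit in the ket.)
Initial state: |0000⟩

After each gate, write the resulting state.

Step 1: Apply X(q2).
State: |0010⟩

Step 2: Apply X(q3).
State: |0011⟩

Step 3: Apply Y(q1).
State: i|0111⟩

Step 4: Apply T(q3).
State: (-1/√2 + (1/√2)i)|0111⟩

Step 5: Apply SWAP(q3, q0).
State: (-1/√2 + (1/√2)i)|1110⟩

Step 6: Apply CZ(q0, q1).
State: (1/√2 - (1/√2)i)|1110⟩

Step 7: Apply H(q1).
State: (1/2 - (1/2)i)|1010⟩ + (-1/2 + (1/2)i)|1110⟩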